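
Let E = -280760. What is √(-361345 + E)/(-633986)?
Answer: -3*I*√71345/633986 ≈ -0.0012639*I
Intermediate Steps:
√(-361345 + E)/(-633986) = √(-361345 - 280760)/(-633986) = √(-642105)*(-1/633986) = (3*I*√71345)*(-1/633986) = -3*I*√71345/633986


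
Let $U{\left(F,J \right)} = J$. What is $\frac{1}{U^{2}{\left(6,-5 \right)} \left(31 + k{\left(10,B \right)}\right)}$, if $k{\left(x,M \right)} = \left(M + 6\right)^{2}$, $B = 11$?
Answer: $\frac{1}{8000} \approx 0.000125$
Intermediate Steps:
$k{\left(x,M \right)} = \left(6 + M\right)^{2}$
$\frac{1}{U^{2}{\left(6,-5 \right)} \left(31 + k{\left(10,B \right)}\right)} = \frac{1}{\left(-5\right)^{2} \left(31 + \left(6 + 11\right)^{2}\right)} = \frac{1}{25 \left(31 + 17^{2}\right)} = \frac{1}{25 \left(31 + 289\right)} = \frac{1}{25 \cdot 320} = \frac{1}{8000}$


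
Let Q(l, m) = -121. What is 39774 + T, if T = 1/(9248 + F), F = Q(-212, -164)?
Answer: 363017299/9127 ≈ 39774.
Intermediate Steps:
F = -121
T = 1/9127 (T = 1/(9248 - 121) = 1/9127 ≈ 0.00010956)
39774 + T = 39774 + 1/9127 = 363017299/9127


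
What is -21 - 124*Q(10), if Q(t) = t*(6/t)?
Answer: -765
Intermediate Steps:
Q(t) = 6
-21 - 124*Q(10) = -21 - 124*6 = -21 - 744 = -765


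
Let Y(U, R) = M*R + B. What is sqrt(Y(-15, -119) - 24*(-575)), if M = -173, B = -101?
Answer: sqrt(34286) ≈ 185.16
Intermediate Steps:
Y(U, R) = -101 - 173*R (Y(U, R) = -173*R - 101 = -101 - 173*R)
sqrt(Y(-15, -119) - 24*(-575)) = sqrt((-101 - 173*(-119)) - 24*(-575)) = sqrt((-101 + 20587) + 13800) = sqrt(20486 + 13800) = sqrt(34286)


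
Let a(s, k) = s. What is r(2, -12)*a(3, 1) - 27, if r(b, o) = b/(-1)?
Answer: -33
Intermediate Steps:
r(b, o) = -b (r(b, o) = b*(-1) = -b)
r(2, -12)*a(3, 1) - 27 = -1*2*3 - 27 = -2*3 - 27 = -6 - 27 = -33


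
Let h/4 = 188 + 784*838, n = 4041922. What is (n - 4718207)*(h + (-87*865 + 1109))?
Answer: -1727620077590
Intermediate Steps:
h = 2628720 (h = 4*(188 + 784*838) = 4*(188 + 656992) = 4*657180 = 2628720)
(n - 4718207)*(h + (-87*865 + 1109)) = (4041922 - 4718207)*(2628720 + (-87*865 + 1109)) = -676285*(2628720 + (-75255 + 1109)) = -676285*(2628720 - 74146) = -676285*2554574 = -1727620077590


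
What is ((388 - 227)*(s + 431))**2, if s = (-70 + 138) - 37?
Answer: 5532681924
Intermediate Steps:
s = 31 (s = 68 - 37 = 31)
((388 - 227)*(s + 431))**2 = ((388 - 227)*(31 + 431))**2 = (161*462)**2 = 74382**2 = 5532681924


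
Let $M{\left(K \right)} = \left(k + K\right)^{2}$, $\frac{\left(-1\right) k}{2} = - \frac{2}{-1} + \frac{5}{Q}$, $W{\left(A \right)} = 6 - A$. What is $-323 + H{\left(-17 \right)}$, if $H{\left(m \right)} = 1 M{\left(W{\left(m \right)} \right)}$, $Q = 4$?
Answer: $- \frac{203}{4} \approx -50.75$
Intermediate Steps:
$k = - \frac{13}{2}$ ($k = - 2 \left(- \frac{2}{-1} + \frac{5}{4}\right) = - 2 \left(\left(-2\right) \left(-1\right) + 5 \cdot \frac{1}{4}\right) = - 2 \left(2 + \frac{5}{4}\right) = \left(-2\right) \frac{13}{4} = - \frac{13}{2} \approx -6.5$)
$M{\left(K \right)} = \left(- \frac{13}{2} + K\right)^{2}$
$H{\left(m \right)} = \frac{\left(1 + 2 m\right)^{2}}{4}$ ($H{\left(m \right)} = 1 \frac{\left(13 - 2 \left(6 - m\right)\right)^{2}}{4} = 1 \frac{\left(13 + \left(-12 + 2 m\right)\right)^{2}}{4} = 1 \frac{\left(1 + 2 m\right)^{2}}{4} = \frac{\left(1 + 2 m\right)^{2}}{4}$)
$-323 + H{\left(-17 \right)} = -323 + \frac{\left(1 + 2 \left(-17\right)\right)^{2}}{4} = -323 + \frac{\left(1 - 34\right)^{2}}{4} = -323 + \frac{\left(-33\right)^{2}}{4} = -323 + \frac{1}{4} \cdot 1089 = -323 + \frac{1089}{4} = - \frac{203}{4}$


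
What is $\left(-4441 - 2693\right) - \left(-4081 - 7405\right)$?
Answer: $4352$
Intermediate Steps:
$\left(-4441 - 2693\right) - \left(-4081 - 7405\right) = -7134 - \left(-4081 - 7405\right) = -7134 - -11486 = -7134 + 11486 = 4352$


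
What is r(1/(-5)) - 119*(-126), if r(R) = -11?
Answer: 14983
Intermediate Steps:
r(1/(-5)) - 119*(-126) = -11 - 119*(-126) = -11 + 14994 = 14983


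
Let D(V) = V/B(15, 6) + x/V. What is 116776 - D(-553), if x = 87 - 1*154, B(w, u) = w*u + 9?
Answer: 6393434848/54747 ≈ 1.1678e+5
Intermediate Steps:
B(w, u) = 9 + u*w (B(w, u) = u*w + 9 = 9 + u*w)
x = -67 (x = 87 - 154 = -67)
D(V) = -67/V + V/99 (D(V) = V/(9 + 6*15) - 67/V = V/(9 + 90) - 67/V = V/99 - 67/V = -67/V + V/99)
116776 - D(-553) = 116776 - (-67/(-553) + (1/99)*(-553)) = 116776 - (-67*(-1/553) - 553/99) = 116776 - (67/553 - 553/99) = 116776 - 1*(-299176/54747) = 116776 + 299176/54747 = 6393434848/54747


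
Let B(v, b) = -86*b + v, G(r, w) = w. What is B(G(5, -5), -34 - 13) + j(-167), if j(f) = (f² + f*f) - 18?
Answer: 59797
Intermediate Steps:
B(v, b) = v - 86*b
j(f) = -18 + 2*f² (j(f) = (f² + f²) - 18 = 2*f² - 18 = -18 + 2*f²)
B(G(5, -5), -34 - 13) + j(-167) = (-5 - 86*(-34 - 13)) + (-18 + 2*(-167)²) = (-5 - 86*(-47)) + (-18 + 2*27889) = (-5 + 4042) + (-18 + 55778) = 4037 + 55760 = 59797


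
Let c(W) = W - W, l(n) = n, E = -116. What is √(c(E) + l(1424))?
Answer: 4*√89 ≈ 37.736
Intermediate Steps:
c(W) = 0
√(c(E) + l(1424)) = √(0 + 1424) = √1424 = 4*√89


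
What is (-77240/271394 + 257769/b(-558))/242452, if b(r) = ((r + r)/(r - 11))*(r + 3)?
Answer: -738025021171/754726207469360 ≈ -0.00097787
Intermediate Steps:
b(r) = 2*r*(3 + r)/(-11 + r) (b(r) = ((2*r)/(-11 + r))*(3 + r) = (2*r/(-11 + r))*(3 + r) = 2*r*(3 + r)/(-11 + r))
(-77240/271394 + 257769/b(-558))/242452 = (-77240/271394 + 257769/((2*(-558)*(3 - 558)/(-11 - 558))))/242452 = (-77240*1/271394 + 257769/((2*(-558)*(-555)/(-569))))*(1/242452) = (-38620/135697 + 257769/((2*(-558)*(-1/569)*(-555))))*(1/242452) = (-38620/135697 + 257769/(-619380/569))*(1/242452) = (-38620/135697 + 257769*(-569/619380))*(1/242452) = (-38620/135697 - 5432243/22940)*(1/242452) = -738025021171/3112889180*1/242452 = -738025021171/754726207469360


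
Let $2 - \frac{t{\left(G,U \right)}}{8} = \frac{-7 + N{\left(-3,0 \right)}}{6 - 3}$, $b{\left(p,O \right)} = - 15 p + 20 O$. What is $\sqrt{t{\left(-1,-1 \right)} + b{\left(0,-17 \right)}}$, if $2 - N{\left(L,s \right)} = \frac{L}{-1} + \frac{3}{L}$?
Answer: $\frac{2 i \sqrt{687}}{3} \approx 17.474 i$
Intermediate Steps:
$N{\left(L,s \right)} = 2 + L - \frac{3}{L}$ ($N{\left(L,s \right)} = 2 - \left(\frac{L}{-1} + \frac{3}{L}\right) = 2 - \left(L \left(-1\right) + \frac{3}{L}\right) = 2 - \left(- L + \frac{3}{L}\right) = 2 + \left(L - \frac{3}{L}\right) = 2 + L - \frac{3}{L}$)
$t{\left(G,U \right)} = \frac{104}{3}$ ($t{\left(G,U \right)} = 16 - 8 \frac{-7 - \left(1 - 1\right)}{6 - 3} = 16 - 8 \frac{-7 - 0}{3} = 16 - 8 \left(-7 + \left(2 - 3 + 1\right)\right) \frac{1}{3} = 16 - 8 \left(-7 + 0\right) \frac{1}{3} = 16 - 8 \left(\left(-7\right) \frac{1}{3}\right) = 16 - - \frac{56}{3} = 16 + \frac{56}{3} = \frac{104}{3}$)
$\sqrt{t{\left(-1,-1 \right)} + b{\left(0,-17 \right)}} = \sqrt{\frac{104}{3} + \left(\left(-15\right) 0 + 20 \left(-17\right)\right)} = \sqrt{\frac{104}{3} + \left(0 - 340\right)} = \sqrt{\frac{104}{3} - 340} = \sqrt{- \frac{916}{3}} = \frac{2 i \sqrt{687}}{3}$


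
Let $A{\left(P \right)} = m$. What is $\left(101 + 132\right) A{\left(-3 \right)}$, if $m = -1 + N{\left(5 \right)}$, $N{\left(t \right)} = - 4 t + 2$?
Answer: $-4427$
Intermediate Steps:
$N{\left(t \right)} = 2 - 4 t$
$m = -19$ ($m = -1 + \left(2 - 20\right) = -1 - 18 = -19$)
$A{\left(P \right)} = -19$
$\left(101 + 132\right) A{\left(-3 \right)} = \left(101 + 132\right) \left(-19\right) = 233 \left(-19\right) = -4427$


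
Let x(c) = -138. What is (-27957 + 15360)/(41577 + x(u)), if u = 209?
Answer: -221/727 ≈ -0.30399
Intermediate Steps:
(-27957 + 15360)/(41577 + x(u)) = (-27957 + 15360)/(41577 - 138) = -12597/41439 = -12597*1/41439 = -221/727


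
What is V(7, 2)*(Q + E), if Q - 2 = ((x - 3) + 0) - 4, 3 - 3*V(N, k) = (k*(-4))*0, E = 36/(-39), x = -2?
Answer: -103/13 ≈ -7.9231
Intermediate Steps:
E = -12/13 (E = 36*(-1/39) = -12/13 ≈ -0.92308)
V(N, k) = 1 (V(N, k) = 1 - k*(-4)*0/3 = 1 - (-4*k)*0/3 = 1 - ⅓*0 = 1 + 0 = 1)
Q = -7 (Q = 2 + (((-2 - 3) + 0) - 4) = 2 + ((-5 + 0) - 4) = 2 + (-5 - 4) = 2 - 9 = -7)
V(7, 2)*(Q + E) = 1*(-7 - 12/13) = 1*(-103/13) = -103/13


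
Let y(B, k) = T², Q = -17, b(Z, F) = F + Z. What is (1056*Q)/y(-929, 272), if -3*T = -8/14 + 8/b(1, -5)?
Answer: -73304/3 ≈ -24435.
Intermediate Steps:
T = 6/7 (T = -(-8/14 + 8/(-5 + 1))/3 = -(-8*1/14 + 8/(-4))/3 = -(-4/7 + 8*(-¼))/3 = -(-4/7 - 2)/3 = -⅓*(-18/7) = 6/7 ≈ 0.85714)
y(B, k) = 36/49 (y(B, k) = (6/7)² = 36/49)
(1056*Q)/y(-929, 272) = (1056*(-17))/(36/49) = -17952*49/36 = -73304/3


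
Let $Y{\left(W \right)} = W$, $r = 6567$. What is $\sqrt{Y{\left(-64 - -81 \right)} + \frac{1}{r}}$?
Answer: $\frac{2 \sqrt{183284970}}{6567} \approx 4.1231$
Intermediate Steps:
$\sqrt{Y{\left(-64 - -81 \right)} + \frac{1}{r}} = \sqrt{\left(-64 - -81\right) + \frac{1}{6567}} = \sqrt{\left(-64 + 81\right) + \frac{1}{6567}} = \sqrt{17 + \frac{1}{6567}} = \sqrt{\frac{111640}{6567}} = \frac{2 \sqrt{183284970}}{6567}$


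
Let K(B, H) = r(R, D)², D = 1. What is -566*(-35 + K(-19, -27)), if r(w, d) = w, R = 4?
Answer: 10754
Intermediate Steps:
K(B, H) = 16 (K(B, H) = 4² = 16)
-566*(-35 + K(-19, -27)) = -566*(-35 + 16) = -566*(-19) = 10754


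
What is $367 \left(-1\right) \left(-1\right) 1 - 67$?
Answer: $300$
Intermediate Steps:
$367 \left(-1\right) \left(-1\right) 1 - 67 = 367 \cdot 1 \cdot 1 - 67 = 367 \cdot 1 - 67 = 367 - 67 = 300$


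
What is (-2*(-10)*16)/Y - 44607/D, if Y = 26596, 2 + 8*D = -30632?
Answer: 1187593132/101842733 ≈ 11.661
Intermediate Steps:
D = -15317/4 (D = -¼ + (⅛)*(-30632) = -¼ - 3829 = -15317/4 ≈ -3829.3)
(-2*(-10)*16)/Y - 44607/D = (-2*(-10)*16)/26596 - 44607/(-15317/4) = (20*16)*(1/26596) - 44607*(-4/15317) = 320*(1/26596) + 178428/15317 = 80/6649 + 178428/15317 = 1187593132/101842733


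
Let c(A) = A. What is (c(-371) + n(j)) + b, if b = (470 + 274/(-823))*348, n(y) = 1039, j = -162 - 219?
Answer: 135064292/823 ≈ 1.6411e+5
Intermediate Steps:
j = -381
b = 134514528/823 (b = (470 + 274*(-1/823))*348 = (470 - 274/823)*348 = (386536/823)*348 = 134514528/823 ≈ 1.6344e+5)
(c(-371) + n(j)) + b = (-371 + 1039) + 134514528/823 = 668 + 134514528/823 = 135064292/823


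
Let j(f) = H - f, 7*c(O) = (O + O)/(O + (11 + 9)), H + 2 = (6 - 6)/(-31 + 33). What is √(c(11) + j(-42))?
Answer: √1888334/217 ≈ 6.3326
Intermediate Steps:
H = -2 (H = -2 + (6 - 6)/(-31 + 33) = -2 + 0/2 = -2 + 0*(½) = -2 + 0 = -2)
c(O) = 2*O/(7*(20 + O)) (c(O) = ((O + O)/(O + (11 + 9)))/7 = ((2*O)/(O + 20))/7 = ((2*O)/(20 + O))/7 = (2*O/(20 + O))/7 = 2*O/(7*(20 + O)))
j(f) = -2 - f
√(c(11) + j(-42)) = √((2/7)*11/(20 + 11) + (-2 - 1*(-42))) = √((2/7)*11/31 + (-2 + 42)) = √((2/7)*11*(1/31) + 40) = √(22/217 + 40) = √(8702/217) = √1888334/217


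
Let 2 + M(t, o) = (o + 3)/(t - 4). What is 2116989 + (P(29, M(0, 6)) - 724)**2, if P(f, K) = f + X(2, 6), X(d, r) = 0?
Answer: 2600014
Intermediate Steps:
M(t, o) = -2 + (3 + o)/(-4 + t) (M(t, o) = -2 + (o + 3)/(t - 4) = -2 + (3 + o)/(-4 + t))
P(f, K) = f (P(f, K) = f + 0 = f)
2116989 + (P(29, M(0, 6)) - 724)**2 = 2116989 + (29 - 724)**2 = 2116989 + (-695)**2 = 2116989 + 483025 = 2600014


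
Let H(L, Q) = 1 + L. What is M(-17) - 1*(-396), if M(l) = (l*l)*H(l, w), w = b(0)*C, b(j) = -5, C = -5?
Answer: -4228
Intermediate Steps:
w = 25 (w = -5*(-5) = 25)
M(l) = l**2*(1 + l) (M(l) = (l*l)*(1 + l) = l**2*(1 + l))
M(-17) - 1*(-396) = (-17)**2*(1 - 17) - 1*(-396) = 289*(-16) + 396 = -4624 + 396 = -4228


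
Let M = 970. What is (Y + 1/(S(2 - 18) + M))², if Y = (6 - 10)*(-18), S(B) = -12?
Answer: 4757826529/917764 ≈ 5184.1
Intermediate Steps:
Y = 72 (Y = -4*(-18) = 72)
(Y + 1/(S(2 - 18) + M))² = (72 + 1/(-12 + 970))² = (72 + 1/958)² = (68977/958)² = 4757826529/917764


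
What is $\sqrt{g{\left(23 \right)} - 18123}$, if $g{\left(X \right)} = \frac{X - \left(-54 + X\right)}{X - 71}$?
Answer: $\frac{i \sqrt{289986}}{4} \approx 134.63 i$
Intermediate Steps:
$g{\left(X \right)} = \frac{54}{-71 + X}$
$\sqrt{g{\left(23 \right)} - 18123} = \sqrt{\frac{54}{-71 + 23} - 18123} = \sqrt{\frac{54}{-48} - 18123} = \sqrt{54 \left(- \frac{1}{48}\right) - 18123} = \sqrt{- \frac{9}{8} - 18123} = \sqrt{- \frac{144993}{8}} = \frac{i \sqrt{289986}}{4}$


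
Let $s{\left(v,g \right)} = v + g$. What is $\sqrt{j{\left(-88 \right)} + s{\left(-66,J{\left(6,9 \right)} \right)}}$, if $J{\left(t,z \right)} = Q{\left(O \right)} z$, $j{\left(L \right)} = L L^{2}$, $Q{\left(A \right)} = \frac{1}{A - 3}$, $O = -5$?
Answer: $\frac{i \sqrt{10904626}}{4} \approx 825.55 i$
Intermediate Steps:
$Q{\left(A \right)} = \frac{1}{-3 + A}$
$j{\left(L \right)} = L^{3}$
$J{\left(t,z \right)} = - \frac{z}{8}$ ($J{\left(t,z \right)} = \frac{z}{-3 - 5} = \frac{z}{-8} = - \frac{z}{8}$)
$s{\left(v,g \right)} = g + v$
$\sqrt{j{\left(-88 \right)} + s{\left(-66,J{\left(6,9 \right)} \right)}} = \sqrt{\left(-88\right)^{3} - \frac{537}{8}} = \sqrt{-681472 - \frac{537}{8}} = \sqrt{- \frac{5452313}{8}} = \frac{i \sqrt{10904626}}{4}$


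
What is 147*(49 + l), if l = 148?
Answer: 28959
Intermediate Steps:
147*(49 + l) = 147*(49 + 148) = 147*197 = 28959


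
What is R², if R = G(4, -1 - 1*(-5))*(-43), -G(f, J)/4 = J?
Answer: 473344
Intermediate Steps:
G(f, J) = -4*J
R = 688 (R = -4*(-1 - 1*(-5))*(-43) = -4*(-1 + 5)*(-43) = -4*4*(-43) = -16*(-43) = 688)
R² = 688² = 473344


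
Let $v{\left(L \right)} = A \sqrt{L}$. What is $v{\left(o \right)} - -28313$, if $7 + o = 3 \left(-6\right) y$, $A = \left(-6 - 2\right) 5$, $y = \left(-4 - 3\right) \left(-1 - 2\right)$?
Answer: $28313 - 40 i \sqrt{385} \approx 28313.0 - 784.86 i$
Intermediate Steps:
$y = 21$ ($y = \left(-7\right) \left(-3\right) = 21$)
$A = -40$ ($A = \left(-8\right) 5 = -40$)
$o = -385$ ($o = -7 + 3 \left(-6\right) 21 = -7 - 378 = -385$)
$v{\left(L \right)} = - 40 \sqrt{L}$
$v{\left(o \right)} - -28313 = - 40 \sqrt{-385} - -28313 = - 40 i \sqrt{385} + 28313 = 28313 - 40 i \sqrt{385}$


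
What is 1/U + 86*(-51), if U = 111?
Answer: -486845/111 ≈ -4386.0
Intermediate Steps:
1/U + 86*(-51) = 1/111 + 86*(-51) = 1/111 - 4386 = -486845/111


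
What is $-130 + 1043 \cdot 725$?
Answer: $756045$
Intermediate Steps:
$-130 + 1043 \cdot 725 = -130 + 756175 = 756045$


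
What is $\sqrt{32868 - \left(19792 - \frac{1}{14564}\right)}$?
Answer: $\frac{\sqrt{693387907465}}{7282} \approx 114.35$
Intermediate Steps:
$\sqrt{32868 - \left(19792 - \frac{1}{14564}\right)} = \sqrt{32868 + \left(\left(-8461 + \frac{1}{14564}\right) - 11331\right)} = \sqrt{32868 - \frac{288250687}{14564}} = \sqrt{\frac{190438865}{14564}} = \frac{\sqrt{693387907465}}{7282}$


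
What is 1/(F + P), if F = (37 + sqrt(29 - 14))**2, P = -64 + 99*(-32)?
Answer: -154/277747 - 37*sqrt(15)/1666482 ≈ -0.00064045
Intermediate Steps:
P = -3232 (P = -64 - 3168 = -3232)
F = (37 + sqrt(15))**2 ≈ 1670.6
1/(F + P) = 1/((37 + sqrt(15))**2 - 3232) = 1/(-3232 + (37 + sqrt(15))**2)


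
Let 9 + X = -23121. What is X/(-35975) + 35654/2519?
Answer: 268183424/18124205 ≈ 14.797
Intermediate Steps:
X = -23130 (X = -9 - 23121 = -23130)
X/(-35975) + 35654/2519 = -23130/(-35975) + 35654/2519 = -23130*(-1/35975) + 35654*(1/2519) = 4626/7195 + 35654/2519 = 268183424/18124205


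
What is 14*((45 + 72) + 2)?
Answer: 1666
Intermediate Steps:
14*((45 + 72) + 2) = 14*(117 + 2) = 14*119 = 1666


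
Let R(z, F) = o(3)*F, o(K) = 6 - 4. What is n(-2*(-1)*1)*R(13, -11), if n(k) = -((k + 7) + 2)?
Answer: 242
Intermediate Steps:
o(K) = 2
n(k) = -9 - k (n(k) = -((7 + k) + 2) = -(9 + k) = -9 - k)
R(z, F) = 2*F
n(-2*(-1)*1)*R(13, -11) = (-9 - (-2*(-1)))*(2*(-11)) = (-9 - 2)*(-22) = -11*(-22) = 242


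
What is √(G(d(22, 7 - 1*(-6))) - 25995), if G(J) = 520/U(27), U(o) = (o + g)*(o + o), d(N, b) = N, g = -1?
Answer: I*√2105565/9 ≈ 161.23*I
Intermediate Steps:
U(o) = 2*o*(-1 + o) (U(o) = (o - 1)*(o + o) = (-1 + o)*(2*o) = 2*o*(-1 + o))
G(J) = 10/27 (G(J) = 520/((2*27*(-1 + 27))) = 520/((2*27*26)) = 520/1404 = 520*(1/1404) = 10/27)
√(G(d(22, 7 - 1*(-6))) - 25995) = √(10/27 - 25995) = √(-701855/27) = I*√2105565/9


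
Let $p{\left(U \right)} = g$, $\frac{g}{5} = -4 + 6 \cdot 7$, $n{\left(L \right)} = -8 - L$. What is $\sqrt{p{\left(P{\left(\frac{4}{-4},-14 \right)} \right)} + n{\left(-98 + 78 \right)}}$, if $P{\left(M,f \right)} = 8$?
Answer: $\sqrt{202} \approx 14.213$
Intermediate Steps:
$g = 190$ ($g = 5 \left(-4 + 6 \cdot 7\right) = 5 \left(-4 + 42\right) = 5 \cdot 38 = 190$)
$p{\left(U \right)} = 190$
$\sqrt{p{\left(P{\left(\frac{4}{-4},-14 \right)} \right)} + n{\left(-98 + 78 \right)}} = \sqrt{190 - -12} = \sqrt{190 + \left(-8 + 20\right)} = \sqrt{190 + 12} = \sqrt{202}$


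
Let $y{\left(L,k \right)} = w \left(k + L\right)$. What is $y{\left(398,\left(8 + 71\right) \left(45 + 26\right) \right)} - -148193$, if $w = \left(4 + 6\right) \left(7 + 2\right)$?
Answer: $688823$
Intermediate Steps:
$w = 90$ ($w = 10 \cdot 9 = 90$)
$y{\left(L,k \right)} = 90 L + 90 k$ ($y{\left(L,k \right)} = 90 \left(k + L\right) = 90 \left(L + k\right) = 90 L + 90 k$)
$y{\left(398,\left(8 + 71\right) \left(45 + 26\right) \right)} - -148193 = \left(90 \cdot 398 + 90 \left(8 + 71\right) \left(45 + 26\right)\right) - -148193 = \left(35820 + 90 \cdot 79 \cdot 71\right) + 148193 = \left(35820 + 90 \cdot 5609\right) + 148193 = \left(35820 + 504810\right) + 148193 = 540630 + 148193 = 688823$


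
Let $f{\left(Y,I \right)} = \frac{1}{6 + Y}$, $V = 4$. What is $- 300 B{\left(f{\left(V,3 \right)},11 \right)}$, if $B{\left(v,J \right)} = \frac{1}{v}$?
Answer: $-3000$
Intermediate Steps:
$- 300 B{\left(f{\left(V,3 \right)},11 \right)} = - \frac{300}{\frac{1}{6 + 4}} = - \frac{300}{\frac{1}{10}} = - 300 \frac{1}{\frac{1}{10}} = \left(-300\right) 10 = -3000$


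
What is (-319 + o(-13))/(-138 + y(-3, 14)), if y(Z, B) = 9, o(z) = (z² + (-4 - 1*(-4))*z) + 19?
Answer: 131/129 ≈ 1.0155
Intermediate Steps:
o(z) = 19 + z² (o(z) = (z² + (-4 + 4)*z) + 19 = (z² + 0*z) + 19 = (z² + 0) + 19 = z² + 19 = 19 + z²)
(-319 + o(-13))/(-138 + y(-3, 14)) = (-319 + (19 + (-13)²))/(-138 + 9) = (-319 + (19 + 169))/(-129) = (-319 + 188)*(-1/129) = -131*(-1/129) = 131/129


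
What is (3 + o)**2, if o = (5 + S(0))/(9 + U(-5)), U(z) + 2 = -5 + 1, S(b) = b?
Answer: 196/9 ≈ 21.778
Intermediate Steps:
U(z) = -6 (U(z) = -2 + (-5 + 1) = -2 - 4 = -6)
o = 5/3 (o = (5 + 0)/(9 - 6) = 5/3 ≈ 1.6667)
(3 + o)**2 = (3 + 5/3)**2 = (14/3)**2 = 196/9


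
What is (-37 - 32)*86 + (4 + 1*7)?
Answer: -5923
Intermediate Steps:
(-37 - 32)*86 + (4 + 1*7) = -69*86 + (4 + 7) = -5934 + 11 = -5923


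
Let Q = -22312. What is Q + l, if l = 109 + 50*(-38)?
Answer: -24103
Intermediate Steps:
l = -1791 (l = 109 - 1900 = -1791)
Q + l = -22312 - 1791 = -24103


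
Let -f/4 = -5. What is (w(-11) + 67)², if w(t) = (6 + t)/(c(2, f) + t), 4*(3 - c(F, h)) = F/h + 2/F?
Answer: 500730129/109561 ≈ 4570.3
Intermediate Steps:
f = 20 (f = -4*(-5) = 20)
c(F, h) = 3 - 1/(2*F) - F/(4*h) (c(F, h) = 3 - (F/h + 2/F)/4 = 3 - (2/F + F/h)/4 = 3 + (-1/(2*F) - F/(4*h)) = 3 - 1/(2*F) - F/(4*h))
w(t) = (6 + t)/(109/40 + t) (w(t) = (6 + t)/((3 - ½/2 - ¼*2/20) + t) = (6 + t)/((3 - ½*½ - ¼*2*1/20) + t) = (6 + t)/((3 - ¼ - 1/40) + t) = (6 + t)/(109/40 + t))
(w(-11) + 67)² = (40*(6 - 11)/(109 + 40*(-11)) + 67)² = (40*(-5)/(109 - 440) + 67)² = (40*(-5)/(-331) + 67)² = (40*(-1/331)*(-5) + 67)² = (200/331 + 67)² = (22377/331)² = 500730129/109561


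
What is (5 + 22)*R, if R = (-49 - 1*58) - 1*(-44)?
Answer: -1701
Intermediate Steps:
R = -63 (R = (-49 - 58) + 44 = -107 + 44 = -63)
(5 + 22)*R = (5 + 22)*(-63) = 27*(-63) = -1701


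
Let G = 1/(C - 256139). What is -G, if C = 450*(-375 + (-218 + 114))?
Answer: 1/471689 ≈ 2.1200e-6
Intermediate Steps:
C = -215550 (C = 450*(-375 - 104) = 450*(-479) = -215550)
G = -1/471689 (G = 1/(-215550 - 256139) = 1/(-471689) = -1/471689 ≈ -2.1200e-6)
-G = -1*(-1/471689) = 1/471689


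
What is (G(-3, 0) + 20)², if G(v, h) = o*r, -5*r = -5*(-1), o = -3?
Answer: 529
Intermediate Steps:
r = -1 (r = -(-1)*(-1) = -⅕*5 = -1)
G(v, h) = 3 (G(v, h) = -3*(-1) = 3)
(G(-3, 0) + 20)² = (3 + 20)² = 23² = 529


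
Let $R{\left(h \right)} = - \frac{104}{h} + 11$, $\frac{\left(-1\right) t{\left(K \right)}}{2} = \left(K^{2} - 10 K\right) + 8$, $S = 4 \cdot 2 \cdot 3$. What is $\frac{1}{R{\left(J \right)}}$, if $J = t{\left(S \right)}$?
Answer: $\frac{86}{959} \approx 0.089677$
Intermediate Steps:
$S = 24$ ($S = 8 \cdot 3 = 24$)
$t{\left(K \right)} = -16 - 2 K^{2} + 20 K$ ($t{\left(K \right)} = - 2 \left(\left(K^{2} - 10 K\right) + 8\right) = - 2 \left(8 + K^{2} - 10 K\right) = -16 - 2 K^{2} + 20 K$)
$J = -688$ ($J = -16 - 2 \cdot 24^{2} + 20 \cdot 24 = -16 - 1152 + 480 = -688$)
$R{\left(h \right)} = 11 - \frac{104}{h}$
$\frac{1}{R{\left(J \right)}} = \frac{1}{11 - \frac{104}{-688}} = \frac{1}{11 - - \frac{13}{86}} = \frac{1}{11 + \frac{13}{86}} = \frac{1}{\frac{959}{86}} = \frac{86}{959}$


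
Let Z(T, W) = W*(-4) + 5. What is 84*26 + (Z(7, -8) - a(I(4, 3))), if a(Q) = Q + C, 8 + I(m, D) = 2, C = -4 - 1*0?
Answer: 2231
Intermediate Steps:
C = -4 (C = -4 + 0 = -4)
I(m, D) = -6 (I(m, D) = -8 + 2 = -6)
Z(T, W) = 5 - 4*W (Z(T, W) = -4*W + 5 = 5 - 4*W)
a(Q) = -4 + Q (a(Q) = Q - 4 = -4 + Q)
84*26 + (Z(7, -8) - a(I(4, 3))) = 84*26 + ((5 - 4*(-8)) - (-4 - 6)) = 2184 + ((5 + 32) - 1*(-10)) = 2184 + (37 + 10) = 2184 + 47 = 2231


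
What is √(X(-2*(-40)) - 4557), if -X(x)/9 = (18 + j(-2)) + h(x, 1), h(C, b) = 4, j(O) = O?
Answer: I*√4737 ≈ 68.826*I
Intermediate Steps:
X(x) = -180 (X(x) = -9*((18 - 2) + 4) = -9*(16 + 4) = -9*20 = -180)
√(X(-2*(-40)) - 4557) = √(-180 - 4557) = √(-4737) = I*√4737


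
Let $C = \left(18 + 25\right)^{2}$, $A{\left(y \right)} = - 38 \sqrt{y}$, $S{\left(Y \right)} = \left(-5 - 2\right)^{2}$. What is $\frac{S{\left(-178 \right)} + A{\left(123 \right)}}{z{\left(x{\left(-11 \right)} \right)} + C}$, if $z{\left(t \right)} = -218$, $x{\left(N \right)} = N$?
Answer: $\frac{7}{233} - \frac{38 \sqrt{123}}{1631} \approx -0.22835$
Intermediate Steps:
$S{\left(Y \right)} = 49$ ($S{\left(Y \right)} = \left(-7\right)^{2} = 49$)
$C = 1849$ ($C = 43^{2} = 1849$)
$\frac{S{\left(-178 \right)} + A{\left(123 \right)}}{z{\left(x{\left(-11 \right)} \right)} + C} = \frac{49 - 38 \sqrt{123}}{-218 + 1849} = \frac{49 - 38 \sqrt{123}}{1631} = \left(49 - 38 \sqrt{123}\right) \frac{1}{1631} = \frac{7}{233} - \frac{38 \sqrt{123}}{1631}$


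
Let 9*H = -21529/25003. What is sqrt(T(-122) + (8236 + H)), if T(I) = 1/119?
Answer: 8*sqrt(10253034910288247)/8926071 ≈ 90.752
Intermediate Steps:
T(I) = 1/119
H = -21529/225027 (H = (-21529/25003)/9 = (-21529*1/25003)/9 = (1/9)*(-21529/25003) = -21529/225027 ≈ -0.095673)
sqrt(T(-122) + (8236 + H)) = sqrt(1/119 + (8236 - 21529/225027)) = sqrt(1/119 + 1853300843/225027) = sqrt(220543025344/26778213) = 8*sqrt(10253034910288247)/8926071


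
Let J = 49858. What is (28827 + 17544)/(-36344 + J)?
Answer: 1599/466 ≈ 3.4313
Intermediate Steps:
(28827 + 17544)/(-36344 + J) = (28827 + 17544)/(-36344 + 49858) = 46371/13514 = 46371*(1/13514) = 1599/466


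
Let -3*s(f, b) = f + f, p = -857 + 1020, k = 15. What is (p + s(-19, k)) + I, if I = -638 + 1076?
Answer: 1841/3 ≈ 613.67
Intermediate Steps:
p = 163
I = 438
s(f, b) = -2*f/3 (s(f, b) = -(f + f)/3 = -2*f/3)
(p + s(-19, k)) + I = (163 - 2/3*(-19)) + 438 = (163 + 38/3) + 438 = 527/3 + 438 = 1841/3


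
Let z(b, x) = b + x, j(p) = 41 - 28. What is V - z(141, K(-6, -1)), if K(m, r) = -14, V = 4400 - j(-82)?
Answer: 4260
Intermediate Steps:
j(p) = 13
V = 4387 (V = 4400 - 1*13 = 4400 - 13 = 4387)
V - z(141, K(-6, -1)) = 4387 - (141 - 14) = 4387 - 1*127 = 4387 - 127 = 4260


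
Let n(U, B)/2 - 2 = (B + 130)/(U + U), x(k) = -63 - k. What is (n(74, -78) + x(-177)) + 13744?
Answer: 512920/37 ≈ 13863.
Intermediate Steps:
n(U, B) = 4 + (130 + B)/U (n(U, B) = 4 + 2*((B + 130)/(U + U)) = 4 + 2*((130 + B)/((2*U))) = 4 + 2*((130 + B)*(1/(2*U))) = 4 + 2*((130 + B)/(2*U)) = 4 + (130 + B)/U)
(n(74, -78) + x(-177)) + 13744 = ((130 - 78 + 4*74)/74 + (-63 - 1*(-177))) + 13744 = ((130 - 78 + 296)/74 + (-63 + 177)) + 13744 = ((1/74)*348 + 114) + 13744 = (174/37 + 114) + 13744 = 4392/37 + 13744 = 512920/37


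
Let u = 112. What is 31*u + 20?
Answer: 3492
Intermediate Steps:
31*u + 20 = 31*112 + 20 = 3472 + 20 = 3492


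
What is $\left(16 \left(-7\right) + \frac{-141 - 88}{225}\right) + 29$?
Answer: $- \frac{18904}{225} \approx -84.018$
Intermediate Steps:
$\left(16 \left(-7\right) + \frac{-141 - 88}{225}\right) + 29 = \left(-112 - \frac{229}{225}\right) + 29 = - \frac{25429}{225} + 29 = - \frac{18904}{225}$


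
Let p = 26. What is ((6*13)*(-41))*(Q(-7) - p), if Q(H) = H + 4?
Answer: 92742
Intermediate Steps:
Q(H) = 4 + H
((6*13)*(-41))*(Q(-7) - p) = ((6*13)*(-41))*((4 - 7) - 1*26) = (78*(-41))*(-3 - 26) = -3198*(-29) = 92742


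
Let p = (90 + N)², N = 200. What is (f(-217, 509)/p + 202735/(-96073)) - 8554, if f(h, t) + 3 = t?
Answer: -34565545686381/4039869650 ≈ -8556.1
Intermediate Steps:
f(h, t) = -3 + t
p = 84100 (p = (90 + 200)² = 290² = 84100)
(f(-217, 509)/p + 202735/(-96073)) - 8554 = ((-3 + 509)/84100 + 202735/(-96073)) - 8554 = (506*(1/84100) + 202735*(-1/96073)) - 8554 = (253/42050 - 202735/96073) - 8554 = -8500700281/4039869650 - 8554 = -34565545686381/4039869650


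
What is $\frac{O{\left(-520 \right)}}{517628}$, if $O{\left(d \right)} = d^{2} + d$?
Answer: $\frac{67470}{129407} \approx 0.52138$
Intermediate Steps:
$O{\left(d \right)} = d + d^{2}$
$\frac{O{\left(-520 \right)}}{517628} = \frac{\left(-520\right) \left(1 - 520\right)}{517628} = \left(-520\right) \left(-519\right) \frac{1}{517628} = 269880 \cdot \frac{1}{517628} = \frac{67470}{129407}$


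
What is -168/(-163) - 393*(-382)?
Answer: 24470706/163 ≈ 1.5013e+5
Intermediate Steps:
-168/(-163) - 393*(-382) = -168*(-1/163) + 150126 = 168/163 + 150126 = 24470706/163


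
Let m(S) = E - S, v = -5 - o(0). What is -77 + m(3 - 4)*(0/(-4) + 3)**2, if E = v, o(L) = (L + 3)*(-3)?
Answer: -32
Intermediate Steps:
o(L) = -9 - 3*L (o(L) = (3 + L)*(-3) = -9 - 3*L)
v = 4 (v = -5 - (-9 - 3*0) = -5 - (-9 + 0) = -5 - 1*(-9) = -5 + 9 = 4)
E = 4
m(S) = 4 - S
-77 + m(3 - 4)*(0/(-4) + 3)**2 = -77 + (4 - (3 - 4))*(0/(-4) + 3)**2 = -77 + (4 - 1*(-1))*(0*(-1/4) + 3)**2 = -77 + (4 + 1)*(0 + 3)**2 = -77 + 5*3**2 = -77 + 5*9 = -77 + 45 = -32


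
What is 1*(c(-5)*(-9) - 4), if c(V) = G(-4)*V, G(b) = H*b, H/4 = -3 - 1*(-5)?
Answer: -1444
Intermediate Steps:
H = 8 (H = 4*(-3 - 1*(-5)) = 4*(-3 + 5) = 4*2 = 8)
G(b) = 8*b
c(V) = -32*V (c(V) = (8*(-4))*V = -32*V)
1*(c(-5)*(-9) - 4) = 1*(-32*(-5)*(-9) - 4) = 1*(160*(-9) - 4) = 1*(-1440 - 4) = 1*(-1444) = -1444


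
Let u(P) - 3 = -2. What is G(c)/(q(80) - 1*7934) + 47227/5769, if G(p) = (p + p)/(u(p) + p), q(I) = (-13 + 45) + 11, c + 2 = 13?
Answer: 745315361/91046358 ≈ 8.1861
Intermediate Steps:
c = 11 (c = -2 + 13 = 11)
q(I) = 43 (q(I) = 32 + 11 = 43)
u(P) = 1 (u(P) = 3 - 2 = 1)
G(p) = 2*p/(1 + p) (G(p) = (p + p)/(1 + p) = (2*p)/(1 + p) = 2*p/(1 + p))
G(c)/(q(80) - 1*7934) + 47227/5769 = (2*11/(1 + 11))/(43 - 1*7934) + 47227/5769 = (2*11/12)/(43 - 7934) + 47227*(1/5769) = (2*11*(1/12))/(-7891) + 47227/5769 = (11/6)*(-1/7891) + 47227/5769 = -11/47346 + 47227/5769 = 745315361/91046358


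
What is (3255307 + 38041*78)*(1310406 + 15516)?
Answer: 8250556274610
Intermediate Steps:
(3255307 + 38041*78)*(1310406 + 15516) = (3255307 + 2967198)*1325922 = 6222505*1325922 = 8250556274610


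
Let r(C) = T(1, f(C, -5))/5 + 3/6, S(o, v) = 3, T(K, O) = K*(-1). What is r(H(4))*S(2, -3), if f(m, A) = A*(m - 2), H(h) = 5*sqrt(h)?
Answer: 9/10 ≈ 0.90000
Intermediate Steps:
f(m, A) = A*(-2 + m)
T(K, O) = -K
r(C) = 3/10 (r(C) = -1*1/5 + 3/6 = -1*1/5 + 3*(1/6) = -1/5 + 1/2 = 3/10)
r(H(4))*S(2, -3) = (3/10)*3 = 9/10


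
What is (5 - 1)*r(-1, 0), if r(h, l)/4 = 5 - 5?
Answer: 0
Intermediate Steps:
r(h, l) = 0 (r(h, l) = 4*(5 - 5) = 4*0 = 0)
(5 - 1)*r(-1, 0) = (5 - 1)*0 = 4*0 = 0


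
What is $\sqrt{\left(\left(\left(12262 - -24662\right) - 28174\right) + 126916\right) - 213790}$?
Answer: $2 i \sqrt{19531} \approx 279.51 i$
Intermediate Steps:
$\sqrt{\left(\left(\left(12262 - -24662\right) - 28174\right) + 126916\right) - 213790} = \sqrt{\left(\left(\left(12262 + 24662\right) - 28174\right) + 126916\right) - 213790} = \sqrt{\left(\left(36924 - 28174\right) + 126916\right) - 213790} = \sqrt{\left(8750 + 126916\right) - 213790} = \sqrt{135666 - 213790} = \sqrt{-78124} = 2 i \sqrt{19531}$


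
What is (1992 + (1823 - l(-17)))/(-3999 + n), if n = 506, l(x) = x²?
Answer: -3526/3493 ≈ -1.0094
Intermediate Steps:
(1992 + (1823 - l(-17)))/(-3999 + n) = (1992 + (1823 - 1*(-17)²))/(-3999 + 506) = (1992 + (1823 - 1*289))/(-3493) = (1992 + (1823 - 289))*(-1/3493) = (1992 + 1534)*(-1/3493) = 3526*(-1/3493) = -3526/3493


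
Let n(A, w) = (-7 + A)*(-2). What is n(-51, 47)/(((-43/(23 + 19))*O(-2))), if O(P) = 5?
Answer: -4872/215 ≈ -22.660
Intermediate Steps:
n(A, w) = 14 - 2*A
n(-51, 47)/(((-43/(23 + 19))*O(-2))) = (14 - 2*(-51))/((-43/(23 + 19)*5)) = (14 + 102)/((-43/42*5)) = 116/((-43*1/42*5)) = 116/((-43/42*5)) = 116/(-215/42) = 116*(-42/215) = -4872/215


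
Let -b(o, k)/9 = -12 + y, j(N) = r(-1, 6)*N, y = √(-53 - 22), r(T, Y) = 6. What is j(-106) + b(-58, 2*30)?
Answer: -528 - 45*I*√3 ≈ -528.0 - 77.942*I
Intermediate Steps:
y = 5*I*√3 (y = √(-75) = 5*I*√3 ≈ 8.6602*I)
j(N) = 6*N
b(o, k) = 108 - 45*I*√3 (b(o, k) = -9*(-12 + 5*I*√3) = 108 - 45*I*√3)
j(-106) + b(-58, 2*30) = 6*(-106) + (108 - 45*I*√3) = -636 + (108 - 45*I*√3) = -528 - 45*I*√3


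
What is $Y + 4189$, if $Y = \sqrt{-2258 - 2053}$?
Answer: $4189 + 3 i \sqrt{479} \approx 4189.0 + 65.658 i$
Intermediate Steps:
$Y = 3 i \sqrt{479}$ ($Y = \sqrt{-4311} = 3 i \sqrt{479} \approx 65.658 i$)
$Y + 4189 = 3 i \sqrt{479} + 4189 = 4189 + 3 i \sqrt{479}$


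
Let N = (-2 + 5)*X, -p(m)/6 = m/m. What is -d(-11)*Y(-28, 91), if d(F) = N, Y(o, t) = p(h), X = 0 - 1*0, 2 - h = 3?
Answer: 0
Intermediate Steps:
h = -1 (h = 2 - 1*3 = 2 - 3 = -1)
X = 0 (X = 0 + 0 = 0)
p(m) = -6 (p(m) = -6*m/m = -6*1 = -6)
Y(o, t) = -6
N = 0 (N = (-2 + 5)*0 = 3*0 = 0)
d(F) = 0
-d(-11)*Y(-28, 91) = -0*(-6) = -1*0 = 0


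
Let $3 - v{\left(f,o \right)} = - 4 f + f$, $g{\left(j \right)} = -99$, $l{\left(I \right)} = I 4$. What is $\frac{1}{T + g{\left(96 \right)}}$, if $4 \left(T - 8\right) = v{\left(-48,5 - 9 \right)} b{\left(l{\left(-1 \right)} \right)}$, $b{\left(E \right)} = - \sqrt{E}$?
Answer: $- \frac{364}{53005} - \frac{282 i}{53005} \approx -0.0068673 - 0.0053203 i$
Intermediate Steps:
$l{\left(I \right)} = 4 I$
$v{\left(f,o \right)} = 3 + 3 f$ ($v{\left(f,o \right)} = 3 - \left(- 4 f + f\right) = 3 - - 3 f = 3 + 3 f$)
$T = 8 + \frac{141 i}{2}$ ($T = 8 + \frac{\left(3 + 3 \left(-48\right)\right) \left(- \sqrt{4 \left(-1\right)}\right)}{4} = 8 + \frac{\left(3 - 144\right) \left(- \sqrt{-4}\right)}{4} = 8 + \frac{\left(-141\right) \left(- 2 i\right)}{4} = 8 + \frac{282 i}{4} = 8 + \frac{141 i}{2} \approx 8.0 + 70.5 i$)
$\frac{1}{T + g{\left(96 \right)}} = \frac{1}{\left(8 + \frac{141 i}{2}\right) - 99} = \frac{1}{-91 + \frac{141 i}{2}} = \frac{4 \left(-91 - \frac{141 i}{2}\right)}{53005}$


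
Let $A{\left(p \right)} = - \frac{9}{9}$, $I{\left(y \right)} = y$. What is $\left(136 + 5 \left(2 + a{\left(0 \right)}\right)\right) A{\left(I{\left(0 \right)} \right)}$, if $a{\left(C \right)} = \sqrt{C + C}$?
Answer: $-146$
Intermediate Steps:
$a{\left(C \right)} = \sqrt{2} \sqrt{C}$ ($a{\left(C \right)} = \sqrt{2 C} = \sqrt{2} \sqrt{C}$)
$A{\left(p \right)} = -1$ ($A{\left(p \right)} = \left(-9\right) \frac{1}{9} = -1$)
$\left(136 + 5 \left(2 + a{\left(0 \right)}\right)\right) A{\left(I{\left(0 \right)} \right)} = \left(136 + 5 \left(2 + \sqrt{2} \sqrt{0}\right)\right) \left(-1\right) = \left(136 + 5 \left(2 + \sqrt{2} \cdot 0\right)\right) \left(-1\right) = \left(136 + 5 \left(2 + 0\right)\right) \left(-1\right) = \left(136 + 5 \cdot 2\right) \left(-1\right) = \left(136 + 10\right) \left(-1\right) = 146 \left(-1\right) = -146$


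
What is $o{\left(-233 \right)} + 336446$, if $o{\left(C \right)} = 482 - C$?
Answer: $337161$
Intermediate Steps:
$o{\left(-233 \right)} + 336446 = \left(482 - -233\right) + 336446 = \left(482 + 233\right) + 336446 = 715 + 336446 = 337161$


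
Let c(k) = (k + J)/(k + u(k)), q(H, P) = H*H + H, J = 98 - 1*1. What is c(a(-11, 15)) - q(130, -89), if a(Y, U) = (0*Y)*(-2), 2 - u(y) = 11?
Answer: -153367/9 ≈ -17041.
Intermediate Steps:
u(y) = -9 (u(y) = 2 - 1*11 = 2 - 11 = -9)
J = 97 (J = 98 - 1 = 97)
q(H, P) = H + H**2 (q(H, P) = H**2 + H = H + H**2)
a(Y, U) = 0 (a(Y, U) = 0*(-2) = 0)
c(k) = (97 + k)/(-9 + k) (c(k) = (k + 97)/(k - 9) = (97 + k)/(-9 + k))
c(a(-11, 15)) - q(130, -89) = (97 + 0)/(-9 + 0) - 130*(1 + 130) = 97/(-9) - 130*131 = -1/9*97 - 1*17030 = -97/9 - 17030 = -153367/9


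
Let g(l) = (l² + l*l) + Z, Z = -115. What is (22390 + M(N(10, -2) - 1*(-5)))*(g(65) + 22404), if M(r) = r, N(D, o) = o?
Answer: 688338427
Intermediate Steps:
g(l) = -115 + 2*l² (g(l) = (l² + l*l) - 115 = (l² + l²) - 115 = 2*l² - 115 = -115 + 2*l²)
(22390 + M(N(10, -2) - 1*(-5)))*(g(65) + 22404) = (22390 + (-2 - 1*(-5)))*((-115 + 2*65²) + 22404) = (22390 + (-2 + 5))*((-115 + 2*4225) + 22404) = (22390 + 3)*((-115 + 8450) + 22404) = 22393*(8335 + 22404) = 22393*30739 = 688338427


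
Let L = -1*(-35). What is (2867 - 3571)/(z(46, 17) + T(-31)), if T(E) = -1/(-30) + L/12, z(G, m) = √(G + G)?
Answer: 75520/3029 - 51200*√23/3029 ≈ -56.133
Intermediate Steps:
L = 35
z(G, m) = √2*√G (z(G, m) = √(2*G) = √2*√G)
T(E) = 59/20 (T(E) = -1/(-30) + 35/12 = -1*(-1/30) + 35*(1/12) = 1/30 + 35/12 = 59/20)
(2867 - 3571)/(z(46, 17) + T(-31)) = (2867 - 3571)/(√2*√46 + 59/20) = -704/(2*√23 + 59/20) = -704/(59/20 + 2*√23)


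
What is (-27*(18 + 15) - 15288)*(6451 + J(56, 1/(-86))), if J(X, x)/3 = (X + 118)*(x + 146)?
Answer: -57504178392/43 ≈ -1.3373e+9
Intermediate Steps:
J(X, x) = 3*(118 + X)*(146 + x) (J(X, x) = 3*((X + 118)*(x + 146)) = 3*((118 + X)*(146 + x)) = 3*(118 + X)*(146 + x))
(-27*(18 + 15) - 15288)*(6451 + J(56, 1/(-86))) = (-27*(18 + 15) - 15288)*(6451 + (51684 + 354/(-86) + 438*56 + 3*56/(-86))) = (-27*33 - 15288)*(6451 + (51684 + 354*(-1/86) + 24528 + 3*56*(-1/86))) = (-891 - 15288)*(6451 + (51684 - 177/43 + 24528 - 84/43)) = -16179*(6451 + 3276855/43) = -16179*3554248/43 = -57504178392/43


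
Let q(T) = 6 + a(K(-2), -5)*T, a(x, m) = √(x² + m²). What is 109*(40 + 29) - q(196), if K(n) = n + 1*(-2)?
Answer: 7515 - 196*√41 ≈ 6260.0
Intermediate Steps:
K(n) = -2 + n (K(n) = n - 2 = -2 + n)
a(x, m) = √(m² + x²)
q(T) = 6 + T*√41 (q(T) = 6 + √((-5)² + (-2 - 2)²)*T = 6 + √(25 + (-4)²)*T = 6 + √(25 + 16)*T = 6 + √41*T = 6 + T*√41)
109*(40 + 29) - q(196) = 109*(40 + 29) - (6 + 196*√41) = 109*69 + (-6 - 196*√41) = 7521 + (-6 - 196*√41) = 7515 - 196*√41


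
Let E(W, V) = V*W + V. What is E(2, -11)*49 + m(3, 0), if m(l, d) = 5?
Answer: -1612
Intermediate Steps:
E(W, V) = V + V*W
E(2, -11)*49 + m(3, 0) = -11*(1 + 2)*49 + 5 = -11*3*49 + 5 = -33*49 + 5 = -1617 + 5 = -1612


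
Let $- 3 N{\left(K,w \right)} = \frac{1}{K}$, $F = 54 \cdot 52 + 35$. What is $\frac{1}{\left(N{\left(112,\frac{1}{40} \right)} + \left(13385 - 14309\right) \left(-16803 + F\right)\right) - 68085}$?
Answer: $\frac{336}{4311200879} \approx 7.7937 \cdot 10^{-8}$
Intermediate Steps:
$F = 2843$ ($F = 2808 + 35 = 2843$)
$N{\left(K,w \right)} = - \frac{1}{3 K}$
$\frac{1}{\left(N{\left(112,\frac{1}{40} \right)} + \left(13385 - 14309\right) \left(-16803 + F\right)\right) - 68085} = \frac{1}{\left(- \frac{1}{3 \cdot 112} + \left(13385 - 14309\right) \left(-16803 + 2843\right)\right) - 68085} = \frac{1}{\left(\left(- \frac{1}{3}\right) \frac{1}{112} - -12899040\right) - 68085} = \frac{1}{\left(- \frac{1}{336} + 12899040\right) - 68085} = \frac{1}{\frac{4334077439}{336} - 68085} = \frac{1}{\frac{4311200879}{336}} = \frac{336}{4311200879}$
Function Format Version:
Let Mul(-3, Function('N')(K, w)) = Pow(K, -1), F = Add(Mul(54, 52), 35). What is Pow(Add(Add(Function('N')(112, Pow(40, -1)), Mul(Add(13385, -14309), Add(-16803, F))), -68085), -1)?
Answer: Rational(336, 4311200879) ≈ 7.7937e-8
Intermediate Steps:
F = 2843 (F = Add(2808, 35) = 2843)
Function('N')(K, w) = Mul(Rational(-1, 3), Pow(K, -1))
Pow(Add(Add(Function('N')(112, Pow(40, -1)), Mul(Add(13385, -14309), Add(-16803, F))), -68085), -1) = Pow(Add(Add(Mul(Rational(-1, 3), Pow(112, -1)), Mul(Add(13385, -14309), Add(-16803, 2843))), -68085), -1) = Pow(Add(Add(Mul(Rational(-1, 3), Rational(1, 112)), Mul(-924, -13960)), -68085), -1) = Pow(Add(Add(Rational(-1, 336), 12899040), -68085), -1) = Pow(Add(Rational(4334077439, 336), -68085), -1) = Pow(Rational(4311200879, 336), -1) = Rational(336, 4311200879)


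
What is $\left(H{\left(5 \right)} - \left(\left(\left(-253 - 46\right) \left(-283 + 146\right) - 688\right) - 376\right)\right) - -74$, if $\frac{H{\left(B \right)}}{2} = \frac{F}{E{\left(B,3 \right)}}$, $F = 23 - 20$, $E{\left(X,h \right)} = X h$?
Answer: $- \frac{199123}{5} \approx -39825.0$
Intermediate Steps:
$F = 3$
$H{\left(B \right)} = \frac{2}{B}$ ($H{\left(B \right)} = 2 \frac{3}{B 3} = 2 \frac{3}{3 B} = 2 \cdot 3 \frac{1}{3 B} = \frac{2}{B}$)
$\left(H{\left(5 \right)} - \left(\left(\left(-253 - 46\right) \left(-283 + 146\right) - 688\right) - 376\right)\right) - -74 = \left(\frac{2}{5} - \left(\left(\left(-253 - 46\right) \left(-283 + 146\right) - 688\right) - 376\right)\right) - -74 = \left(2 \cdot \frac{1}{5} - \left(\left(\left(-299\right) \left(-137\right) - 688\right) - 376\right)\right) + 74 = \left(\frac{2}{5} - \left(\left(40963 - 688\right) - 376\right)\right) + 74 = \left(\frac{2}{5} - \left(40275 - 376\right)\right) + 74 = \left(\frac{2}{5} - 39899\right) + 74 = - \frac{199493}{5} + 74 = - \frac{199123}{5}$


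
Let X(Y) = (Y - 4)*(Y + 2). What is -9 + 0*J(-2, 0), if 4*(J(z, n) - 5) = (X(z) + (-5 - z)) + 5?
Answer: -9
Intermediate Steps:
X(Y) = (-4 + Y)*(2 + Y)
J(z, n) = 3 - 3*z/4 + z²/4 (J(z, n) = 5 + (((-8 + z² - 2*z) + (-5 - z)) + 5)/4 = 5 + ((-13 + z² - 3*z) + 5)/4 = 5 + (-8 + z² - 3*z)/4 = 5 + (-2 - 3*z/4 + z²/4) = 3 - 3*z/4 + z²/4)
-9 + 0*J(-2, 0) = -9 + 0*(3 - ¾*(-2) + (¼)*(-2)²) = -9 + 0*(3 + 3/2 + (¼)*4) = -9 + 0*(3 + 3/2 + 1) = -9 + 0*(11/2) = -9 + 0 = -9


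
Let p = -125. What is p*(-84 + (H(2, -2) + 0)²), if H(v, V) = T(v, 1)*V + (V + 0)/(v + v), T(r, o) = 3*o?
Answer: 20875/4 ≈ 5218.8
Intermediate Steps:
H(v, V) = 3*V + V/(2*v) (H(v, V) = (3*1)*V + (V + 0)/(v + v) = 3*V + V/((2*v)) = 3*V + V*(1/(2*v)) = 3*V + V/(2*v))
p*(-84 + (H(2, -2) + 0)²) = -125*(-84 + ((3*(-2) + (½)*(-2)/2) + 0)²) = -125*(-84 + ((-6 + (½)*(-2)*(½)) + 0)²) = -125*(-84 + ((-6 - ½) + 0)²) = -125*(-84 + (-13/2 + 0)²) = -125*(-84 + (-13/2)²) = -125*(-84 + 169/4) = -125*(-167/4) = 20875/4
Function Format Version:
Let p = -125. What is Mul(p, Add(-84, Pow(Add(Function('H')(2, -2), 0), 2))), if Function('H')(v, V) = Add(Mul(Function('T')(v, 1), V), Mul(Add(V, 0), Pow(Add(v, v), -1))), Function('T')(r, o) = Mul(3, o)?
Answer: Rational(20875, 4) ≈ 5218.8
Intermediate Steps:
Function('H')(v, V) = Add(Mul(3, V), Mul(Rational(1, 2), V, Pow(v, -1))) (Function('H')(v, V) = Add(Mul(Mul(3, 1), V), Mul(Add(V, 0), Pow(Add(v, v), -1))) = Add(Mul(3, V), Mul(V, Pow(Mul(2, v), -1))) = Add(Mul(3, V), Mul(V, Mul(Rational(1, 2), Pow(v, -1)))) = Add(Mul(3, V), Mul(Rational(1, 2), V, Pow(v, -1))))
Mul(p, Add(-84, Pow(Add(Function('H')(2, -2), 0), 2))) = Mul(-125, Add(-84, Pow(Add(Add(Mul(3, -2), Mul(Rational(1, 2), -2, Pow(2, -1))), 0), 2))) = Mul(-125, Add(-84, Pow(Add(Add(-6, Mul(Rational(1, 2), -2, Rational(1, 2))), 0), 2))) = Mul(-125, Add(-84, Pow(Add(Add(-6, Rational(-1, 2)), 0), 2))) = Mul(-125, Add(-84, Pow(Add(Rational(-13, 2), 0), 2))) = Mul(-125, Add(-84, Pow(Rational(-13, 2), 2))) = Mul(-125, Add(-84, Rational(169, 4))) = Mul(-125, Rational(-167, 4)) = Rational(20875, 4)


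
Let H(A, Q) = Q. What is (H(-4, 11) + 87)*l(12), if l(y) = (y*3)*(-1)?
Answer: -3528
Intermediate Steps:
l(y) = -3*y (l(y) = (3*y)*(-1) = -3*y)
(H(-4, 11) + 87)*l(12) = (11 + 87)*(-3*12) = 98*(-36) = -3528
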